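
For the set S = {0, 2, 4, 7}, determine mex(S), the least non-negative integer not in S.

0 is in the set but 1 is not, so the mex is 1.

1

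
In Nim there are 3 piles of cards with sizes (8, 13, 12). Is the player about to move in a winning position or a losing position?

Winning position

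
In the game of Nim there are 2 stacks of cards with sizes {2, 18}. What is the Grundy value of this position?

Nim-sum: 2 ⊕ 18 = 16.

16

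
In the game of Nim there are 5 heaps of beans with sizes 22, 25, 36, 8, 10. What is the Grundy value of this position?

41

Write each in binary and XOR column by column:
  010110  (22)
  011001  (25)
  100100  (36)
  001000  (8)
  001010  (10)
  ------
  101001  (41)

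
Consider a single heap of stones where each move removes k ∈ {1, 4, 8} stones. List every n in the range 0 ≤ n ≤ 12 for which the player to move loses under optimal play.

0, 2, 5, 7, 12

Compute g(0), g(1), … for moves {1, 4, 8}:
g(0) = mex{} = 0
g(1) = mex{0} = 1
g(2) = mex{1} = 0
g(3) = mex{0} = 1
g(4) = mex{0,1} = 2
g(5) = mex{1,2} = 0
g(6) = mex{0} = 1
g(7) = mex{1} = 0
g(8) = mex{0,2} = 1
g(9) = mex{0,1} = 2
g(10) = mex{0,1,2} = 3
g(11) = mex{0,1,3} = 2
g(12) = mex{1,2} = 0
The P-positions (g = 0) in 0..12 are 0, 2, 5, 7, 12.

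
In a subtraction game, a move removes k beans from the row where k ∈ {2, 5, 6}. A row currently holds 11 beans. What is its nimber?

Compute g(0), g(1), … for moves {2, 5, 6}:
k:     0  1  2  3  4  5  6  7  8  9 10 11
g(k):  0  0  1  1  0  2  1  3  0  2  1  0
So g(11) = 0.

0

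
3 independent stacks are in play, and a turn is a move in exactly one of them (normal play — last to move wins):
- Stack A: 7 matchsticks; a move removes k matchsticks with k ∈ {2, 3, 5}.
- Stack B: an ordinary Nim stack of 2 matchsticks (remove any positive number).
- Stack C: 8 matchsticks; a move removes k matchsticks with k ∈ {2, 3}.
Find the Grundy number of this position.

Build the Grundy sequence for stack A with g(k) = mex{g(k−s) : s ∈ {2, 3, 5}, s ≤ k}:
g(0) = mex{} = 0
g(1) = mex{} = 0
g(2) = mex{0} = 1
g(3) = mex{0} = 1
g(4) = mex{0,1} = 2
g(5) = mex{0,1} = 2
g(6) = mex{0,1,2} = 3
g(7) = mex{1,2} = 0
So g(7) = 0.
Stack B is a plain Nim stack of size 2, so its Grundy value is 2.
Grundy values for stack C (subtraction set {2, 3}):
k:     0  1  2  3  4  5  6  7  8
g(k):  0  0  1  1  2  0  0  1  1
So g(8) = 1.
The value of a disjunctive sum is the nim-sum of the parts.
Combined value = 0 ⊕ 2 ⊕ 1 = 3.

3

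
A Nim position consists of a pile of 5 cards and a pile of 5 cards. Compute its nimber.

Compute the nim-sum pairwise:
5 ⊕ 5 = 0

0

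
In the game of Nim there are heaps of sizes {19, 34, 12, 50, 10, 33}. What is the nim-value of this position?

36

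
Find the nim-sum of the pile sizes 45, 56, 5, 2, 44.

Write each in binary and XOR column by column:
  101101  (45)
  111000  (56)
  000101  (5)
  000010  (2)
  101100  (44)
  ------
  111110  (62)

62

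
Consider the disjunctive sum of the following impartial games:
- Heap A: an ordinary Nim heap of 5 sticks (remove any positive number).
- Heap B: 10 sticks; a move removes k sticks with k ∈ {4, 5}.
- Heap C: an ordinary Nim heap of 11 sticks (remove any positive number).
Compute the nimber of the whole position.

14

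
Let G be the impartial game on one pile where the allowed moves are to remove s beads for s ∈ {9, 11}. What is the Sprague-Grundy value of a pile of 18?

2

Compute g(0), g(1), … for moves {9, 11}:
k:     0  1  2  3  4  5  6  7  8  9 10 11 12 13 14 15 16 17 18
g(k):  0  0  0  0  0  0  0  0  0  1  1  1  1  1  1  1  1  1  2
So g(18) = 2.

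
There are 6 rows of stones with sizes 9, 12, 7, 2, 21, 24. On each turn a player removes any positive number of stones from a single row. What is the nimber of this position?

13

Compute the nim-sum pairwise:
9 XOR 12 = 5
5 XOR 7 = 2
2 XOR 2 = 0
0 XOR 21 = 21
21 XOR 24 = 13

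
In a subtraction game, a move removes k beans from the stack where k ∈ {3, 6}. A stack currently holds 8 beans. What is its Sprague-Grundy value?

2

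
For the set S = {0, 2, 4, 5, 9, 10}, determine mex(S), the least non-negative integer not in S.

0 is in the set but 1 is not, so the mex is 1.

1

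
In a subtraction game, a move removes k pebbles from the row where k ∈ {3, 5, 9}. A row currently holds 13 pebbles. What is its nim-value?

Grundy values for subtraction set {3, 5, 9}:
k:     0  1  2  3  4  5  6  7  8  9 10 11 12 13
g(k):  0  0  0  1  1  1  2  2  0  3  3  1  0  2
So g(13) = 2.

2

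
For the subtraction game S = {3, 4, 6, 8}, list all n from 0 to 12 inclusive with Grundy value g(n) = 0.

Compute g(0), g(1), … for moves {3, 4, 6, 8}:
k:     0  1  2  3  4  5  6  7  8  9 10 11 12
g(k):  0  0  0  1  1  1  2  2  2  3  3  0  0
The P-positions (g = 0) in 0..12 are 0, 1, 2, 11, 12.

0, 1, 2, 11, 12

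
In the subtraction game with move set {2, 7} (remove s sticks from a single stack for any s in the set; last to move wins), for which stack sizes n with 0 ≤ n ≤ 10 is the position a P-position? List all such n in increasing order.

0, 1, 4, 5, 9, 10

Compute g(0), g(1), … for moves {2, 7}:
k:     0  1  2  3  4  5  6  7  8  9 10
g(k):  0  0  1  1  0  0  1  1  2  0  0
The P-positions (g = 0) in 0..10 are 0, 1, 4, 5, 9, 10.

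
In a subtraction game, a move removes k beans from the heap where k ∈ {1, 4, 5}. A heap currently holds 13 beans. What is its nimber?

3

Grundy values for subtraction set {1, 4, 5}:
k:     0  1  2  3  4  5  6  7  8  9 10 11 12 13
g(k):  0  1  0  1  2  3  2  3  0  1  0  1  2  3
So g(13) = 3.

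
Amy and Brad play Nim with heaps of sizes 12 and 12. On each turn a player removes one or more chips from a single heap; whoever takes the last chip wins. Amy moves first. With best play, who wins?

Bitwise XOR of the heap sizes:
  1100  (12)
  1100  (12)
  ----
  0000  (0)
The nim-sum is 0, so this is a P-position: the player to move is in a losing position under optimal play; Amy is about to move from it and so loses — Brad wins.

Brad wins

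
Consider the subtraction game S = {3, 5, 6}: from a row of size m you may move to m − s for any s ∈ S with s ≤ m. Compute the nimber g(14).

Build the Grundy sequence with g(k) = mex{g(k−s) : s ∈ {3, 5, 6}, s ≤ k}:
k:     0  1  2  3  4  5  6  7  8  9 10 11 12 13 14
g(k):  0  0  0  1  1  1  2  2  2  0  0  0  1  1  1
So g(14) = 1.

1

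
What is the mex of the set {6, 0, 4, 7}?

0 is in the set but 1 is not, so the mex is 1.

1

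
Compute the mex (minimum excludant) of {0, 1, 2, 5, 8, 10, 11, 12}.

The values 0, 1, 2 are all present; 3 is the first non-negative integer missing from the set.

3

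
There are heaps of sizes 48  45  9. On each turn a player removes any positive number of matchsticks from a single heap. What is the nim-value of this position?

20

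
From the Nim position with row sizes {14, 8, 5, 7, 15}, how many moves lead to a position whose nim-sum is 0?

Nim-sum: 14 ^ 8 ^ 5 ^ 7 ^ 15 = 11.
The overall nim-sum is X = 11. A row of size p has a winning move iff p XOR X < p (reduce it to p XOR X).
  14: 14 XOR 11 = 5 < 14 — winning move (to 5).
  8: 8 XOR 11 = 3 < 8 — winning move (to 3).
  5: 5 XOR 11 = 14 ≥ 5 — no move.
  7: 7 XOR 11 = 12 ≥ 7 — no move.
  15: 15 XOR 11 = 4 < 15 — winning move (to 4).
That gives 3 winning moves.

3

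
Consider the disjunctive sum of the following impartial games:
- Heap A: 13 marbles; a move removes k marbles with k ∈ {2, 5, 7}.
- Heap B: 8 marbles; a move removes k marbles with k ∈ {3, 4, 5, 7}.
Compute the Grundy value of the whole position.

2

For heap A, compute g(0), g(1), … with moves {2, 5, 7}:
k:     0  1  2  3  4  5  6  7  8  9 10 11 12 13
g(k):  0  0  1  1  0  2  1  3  2  2  0  3  1  0
So g(13) = 0.
Build the Grundy sequence for heap B with g(k) = mex{g(k−s) : s ∈ {3, 4, 5, 7}, s ≤ k}:
k:     0  1  2  3  4  5  6  7  8
g(k):  0  0  0  1  1  1  2  2  2
So g(8) = 2.
The value of a disjunctive sum is the nim-sum of the parts.
Combined value = 0 XOR 2 = 2.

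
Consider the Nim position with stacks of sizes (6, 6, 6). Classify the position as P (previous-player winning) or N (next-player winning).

Compute the nim-sum pairwise:
6 ^ 6 = 0
0 ^ 6 = 6
The nim-sum is 6 ≠ 0, so this is an N-position: the player to move can win.

N-position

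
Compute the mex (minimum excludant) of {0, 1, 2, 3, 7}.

4

The values 0, 1, 2, 3 are all present; 4 is the first non-negative integer missing from the set.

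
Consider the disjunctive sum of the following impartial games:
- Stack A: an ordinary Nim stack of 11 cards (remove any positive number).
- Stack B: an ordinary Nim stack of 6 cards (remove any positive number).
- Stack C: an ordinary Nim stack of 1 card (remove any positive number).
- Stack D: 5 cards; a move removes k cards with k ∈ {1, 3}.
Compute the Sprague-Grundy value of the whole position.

13

Stack A is a plain Nim stack of size 11, so its Grundy value is 11.
Stack B is a plain Nim stack of size 6, so its Grundy value is 6.
Stack C is a plain Nim stack of size 1, so its Grundy value is 1.
Build the Grundy sequence for stack D with g(k) = mex{g(k−s) : s ∈ {1, 3}, s ≤ k}:
k:     0  1  2  3  4  5
g(k):  0  1  0  1  0  1
So g(5) = 1.
By the Sprague-Grundy theorem, the Grundy value of a sum of independent games is the XOR of the component values.
Combined value = 11 XOR 6 XOR 1 XOR 1 = 13.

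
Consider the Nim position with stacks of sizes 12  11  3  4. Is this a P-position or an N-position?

Write each in binary and XOR column by column:
  1100  (12)
  1011  (11)
  0011  (3)
  0100  (4)
  ----
  0000  (0)
The nim-sum is 0, so this is a P-position: the player to move is in a losing position under optimal play.

P-position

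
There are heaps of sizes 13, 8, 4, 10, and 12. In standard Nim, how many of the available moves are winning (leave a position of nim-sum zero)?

3

Write each in binary and XOR column by column:
  1101  (13)
  1000  (8)
  0100  (4)
  1010  (10)
  1100  (12)
  ----
  0111  (7)
The overall nim-sum is X = 7. A heap of size p has a winning move iff p XOR X < p (reduce it to p XOR X).
  13: 13 XOR 7 = 10 < 13 — winning move (to 10).
  8: 8 XOR 7 = 15 ≥ 8 — no move.
  4: 4 XOR 7 = 3 < 4 — winning move (to 3).
  10: 10 XOR 7 = 13 ≥ 10 — no move.
  12: 12 XOR 7 = 11 < 12 — winning move (to 11).
That gives 3 winning moves.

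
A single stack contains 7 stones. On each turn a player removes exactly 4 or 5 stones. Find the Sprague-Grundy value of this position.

Compute g(0), g(1), … for moves {4, 5}:
g(0) = mex{} = 0
g(1) = mex{} = 0
g(2) = mex{} = 0
g(3) = mex{} = 0
g(4) = mex{0} = 1
g(5) = mex{0} = 1
g(6) = mex{0} = 1
g(7) = mex{0} = 1
So g(7) = 1.

1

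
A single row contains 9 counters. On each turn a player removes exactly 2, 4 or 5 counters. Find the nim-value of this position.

Grundy values for subtraction set {2, 4, 5}:
g(0) = mex{} = 0
g(1) = mex{} = 0
g(2) = mex{0} = 1
g(3) = mex{0} = 1
g(4) = mex{0,1} = 2
g(5) = mex{0,1} = 2
g(6) = mex{0,1,2} = 3
g(7) = mex{1,2} = 0
g(8) = mex{1,2,3} = 0
g(9) = mex{0,2} = 1
So g(9) = 1.

1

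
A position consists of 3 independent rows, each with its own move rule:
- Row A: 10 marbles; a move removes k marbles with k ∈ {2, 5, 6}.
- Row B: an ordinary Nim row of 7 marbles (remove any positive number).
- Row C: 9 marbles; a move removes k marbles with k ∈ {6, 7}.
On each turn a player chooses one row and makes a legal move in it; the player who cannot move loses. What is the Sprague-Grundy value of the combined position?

Grundy values for row A (subtraction set {2, 5, 6}):
k:     0  1  2  3  4  5  6  7  8  9 10
g(k):  0  0  1  1  0  2  1  3  0  2  1
So g(10) = 1.
Row B is a plain Nim row of size 7, so its Grundy value is 7.
For row C, compute g(0), g(1), … with moves {6, 7}:
g(0) = mex{} = 0
g(1) = mex{} = 0
g(2) = mex{} = 0
g(3) = mex{} = 0
g(4) = mex{} = 0
g(5) = mex{} = 0
g(6) = mex{0} = 1
g(7) = mex{0} = 1
g(8) = mex{0} = 1
g(9) = mex{0} = 1
So g(9) = 1.
The value of a disjunctive sum is the nim-sum of the parts.
Combined value = 1 ⊕ 7 ⊕ 1 = 7.

7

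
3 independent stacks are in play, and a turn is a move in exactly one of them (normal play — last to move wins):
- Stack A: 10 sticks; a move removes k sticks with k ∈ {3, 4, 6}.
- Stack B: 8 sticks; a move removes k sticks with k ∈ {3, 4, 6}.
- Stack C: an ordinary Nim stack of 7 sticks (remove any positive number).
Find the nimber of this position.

Grundy values for stack A (subtraction set {3, 4, 6}):
g(0) = mex{} = 0
g(1) = mex{} = 0
g(2) = mex{} = 0
g(3) = mex{0} = 1
g(4) = mex{0} = 1
g(5) = mex{0} = 1
g(6) = mex{0,1} = 2
g(7) = mex{0,1} = 2
g(8) = mex{0,1} = 2
g(9) = mex{1,2} = 0
g(10) = mex{1,2} = 0
So g(10) = 0.
Build the Grundy sequence for stack B with g(k) = mex{g(k−s) : s ∈ {3, 4, 6}, s ≤ k}:
g(0) = mex{} = 0
g(1) = mex{} = 0
g(2) = mex{} = 0
g(3) = mex{0} = 1
g(4) = mex{0} = 1
g(5) = mex{0} = 1
g(6) = mex{0,1} = 2
g(7) = mex{0,1} = 2
g(8) = mex{0,1} = 2
So g(8) = 2.
Stack C is a plain Nim stack of size 7, so its Grundy value is 7.
The value of a disjunctive sum is the nim-sum of the parts.
Combined value = 0 ⊕ 2 ⊕ 7 = 5.

5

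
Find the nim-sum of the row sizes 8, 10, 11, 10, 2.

1

Nim-sum: 8 ^ 10 ^ 11 ^ 10 ^ 2 = 1.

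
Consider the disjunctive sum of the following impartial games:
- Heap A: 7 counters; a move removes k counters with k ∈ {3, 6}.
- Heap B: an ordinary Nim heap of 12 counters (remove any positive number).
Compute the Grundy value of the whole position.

14

For heap A, compute g(0), g(1), … with moves {3, 6}:
g(0) = mex{} = 0
g(1) = mex{} = 0
g(2) = mex{} = 0
g(3) = mex{0} = 1
g(4) = mex{0} = 1
g(5) = mex{0} = 1
g(6) = mex{0,1} = 2
g(7) = mex{0,1} = 2
So g(7) = 2.
Heap B is a plain Nim heap of size 12, so its Grundy value is 12.
The value of a disjunctive sum is the nim-sum of the parts.
Combined value = 2 ⊕ 12 = 14.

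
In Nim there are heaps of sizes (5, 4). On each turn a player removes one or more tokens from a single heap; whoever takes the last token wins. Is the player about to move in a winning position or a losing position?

Winning position

Write each in binary and XOR column by column:
  101  (5)
  100  (4)
  ---
  001  (1)
The nim-sum is 1 ≠ 0, so this is an N-position: the player to move can win.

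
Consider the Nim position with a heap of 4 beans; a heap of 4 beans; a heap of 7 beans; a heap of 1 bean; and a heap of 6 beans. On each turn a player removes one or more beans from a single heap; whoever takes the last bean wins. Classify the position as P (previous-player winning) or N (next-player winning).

P-position

Compute the nim-sum pairwise:
4 ^ 4 = 0
0 ^ 7 = 7
7 ^ 1 = 6
6 ^ 6 = 0
The nim-sum is 0, so this is a P-position: the player to move is in a losing position under optimal play.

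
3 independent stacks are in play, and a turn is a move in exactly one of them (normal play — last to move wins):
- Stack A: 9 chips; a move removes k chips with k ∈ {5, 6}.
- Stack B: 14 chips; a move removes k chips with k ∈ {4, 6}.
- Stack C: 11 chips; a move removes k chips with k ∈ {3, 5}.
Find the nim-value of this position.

Build the Grundy sequence for stack A with g(k) = mex{g(k−s) : s ∈ {5, 6}, s ≤ k}:
g(0) = mex{} = 0
g(1) = mex{} = 0
g(2) = mex{} = 0
g(3) = mex{} = 0
g(4) = mex{} = 0
g(5) = mex{0} = 1
g(6) = mex{0} = 1
g(7) = mex{0} = 1
g(8) = mex{0} = 1
g(9) = mex{0} = 1
So g(9) = 1.
Build the Grundy sequence for stack B with g(k) = mex{g(k−s) : s ∈ {4, 6}, s ≤ k}:
k:     0  1  2  3  4  5  6  7  8  9 10 11 12 13 14
g(k):  0  0  0  0  1  1  1  1  2  2  0  0  0  0  1
So g(14) = 1.
Build the Grundy sequence for stack C with g(k) = mex{g(k−s) : s ∈ {3, 5}, s ≤ k}:
g(0) = mex{} = 0
g(1) = mex{} = 0
g(2) = mex{} = 0
g(3) = mex{0} = 1
g(4) = mex{0} = 1
g(5) = mex{0} = 1
g(6) = mex{0,1} = 2
g(7) = mex{0,1} = 2
g(8) = mex{1} = 0
g(9) = mex{1,2} = 0
g(10) = mex{1,2} = 0
g(11) = mex{0,2} = 1
So g(11) = 1.
By the Sprague-Grundy theorem, the Grundy value of a sum of independent games is the XOR of the component values.
Combined value = 1 ⊕ 1 ⊕ 1 = 1.

1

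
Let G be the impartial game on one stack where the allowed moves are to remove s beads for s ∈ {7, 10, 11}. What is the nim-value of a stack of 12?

1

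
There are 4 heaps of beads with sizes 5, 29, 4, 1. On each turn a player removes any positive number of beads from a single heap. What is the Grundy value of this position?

29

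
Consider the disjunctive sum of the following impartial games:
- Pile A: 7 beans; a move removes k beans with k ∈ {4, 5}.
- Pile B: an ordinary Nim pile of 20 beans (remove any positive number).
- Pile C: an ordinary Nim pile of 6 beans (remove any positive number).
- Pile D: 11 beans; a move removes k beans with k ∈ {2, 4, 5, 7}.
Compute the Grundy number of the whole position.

Grundy values for pile A (subtraction set {4, 5}):
k:     0  1  2  3  4  5  6  7
g(k):  0  0  0  0  1  1  1  1
So g(7) = 1.
Pile B is a plain Nim pile of size 20, so its Grundy value is 20.
Pile C is a plain Nim pile of size 6, so its Grundy value is 6.
Grundy values for pile D (subtraction set {2, 4, 5, 7}):
g(0) = mex{} = 0
g(1) = mex{} = 0
g(2) = mex{0} = 1
g(3) = mex{0} = 1
g(4) = mex{0,1} = 2
g(5) = mex{0,1} = 2
g(6) = mex{0,1,2} = 3
g(7) = mex{0,1,2} = 3
g(8) = mex{0,1,2,3} = 4
g(9) = mex{1,2,3} = 0
g(10) = mex{1,2,3,4} = 0
g(11) = mex{0,2,3} = 1
So g(11) = 1.
By the Sprague-Grundy theorem, the Grundy value of a sum of independent games is the XOR of the component values.
Combined value = 1 ⊕ 20 ⊕ 6 ⊕ 1 = 18.

18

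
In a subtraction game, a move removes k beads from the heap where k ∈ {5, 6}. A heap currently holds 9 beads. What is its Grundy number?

Compute g(0), g(1), … for moves {5, 6}:
g(0) = mex{} = 0
g(1) = mex{} = 0
g(2) = mex{} = 0
g(3) = mex{} = 0
g(4) = mex{} = 0
g(5) = mex{0} = 1
g(6) = mex{0} = 1
g(7) = mex{0} = 1
g(8) = mex{0} = 1
g(9) = mex{0} = 1
So g(9) = 1.

1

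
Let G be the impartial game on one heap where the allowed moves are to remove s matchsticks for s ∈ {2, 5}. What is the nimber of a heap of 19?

2

Compute g(0), g(1), … for moves {2, 5}:
k:     0  1  2  3  4  5  6  7  8  9 10 11 12 13 14 15 16 17 18 19
g(k):  0  0  1  1  0  2  1  0  0  1  1  0  2  1  0  0  1  1  0  2
So g(19) = 2.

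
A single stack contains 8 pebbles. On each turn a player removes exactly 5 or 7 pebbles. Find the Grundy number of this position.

1

Compute g(0), g(1), … for moves {5, 7}:
k:     0  1  2  3  4  5  6  7  8
g(k):  0  0  0  0  0  1  1  1  1
So g(8) = 1.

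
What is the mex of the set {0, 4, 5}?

1

0 is in the set but 1 is not, so the mex is 1.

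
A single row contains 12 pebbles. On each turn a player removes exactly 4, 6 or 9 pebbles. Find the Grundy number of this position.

3

Compute g(0), g(1), … for moves {4, 6, 9}:
k:     0  1  2  3  4  5  6  7  8  9 10 11 12
g(k):  0  0  0  0  1  1  1  1  2  2  2  2  3
So g(12) = 3.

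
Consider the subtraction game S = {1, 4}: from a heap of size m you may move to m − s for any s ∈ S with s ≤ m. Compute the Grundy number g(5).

0

Build the Grundy sequence with g(k) = mex{g(k−s) : s ∈ {1, 4}, s ≤ k}:
g(0) = mex{} = 0
g(1) = mex{0} = 1
g(2) = mex{1} = 0
g(3) = mex{0} = 1
g(4) = mex{0,1} = 2
g(5) = mex{1,2} = 0
So g(5) = 0.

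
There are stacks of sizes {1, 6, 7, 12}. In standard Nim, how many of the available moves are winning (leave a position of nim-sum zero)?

1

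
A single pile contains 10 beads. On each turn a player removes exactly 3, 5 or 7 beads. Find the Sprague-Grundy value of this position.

0

Grundy values for subtraction set {3, 5, 7}:
g(0) = mex{} = 0
g(1) = mex{} = 0
g(2) = mex{} = 0
g(3) = mex{0} = 1
g(4) = mex{0} = 1
g(5) = mex{0} = 1
g(6) = mex{0,1} = 2
g(7) = mex{0,1} = 2
g(8) = mex{0,1} = 2
g(9) = mex{0,1,2} = 3
g(10) = mex{1,2} = 0
So g(10) = 0.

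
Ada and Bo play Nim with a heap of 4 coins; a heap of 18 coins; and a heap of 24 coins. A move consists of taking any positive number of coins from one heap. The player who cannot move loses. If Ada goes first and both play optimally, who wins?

Write each in binary and XOR column by column:
  00100  (4)
  10010  (18)
  11000  (24)
  -----
  01110  (14)
The nim-sum is 14 ≠ 0, so this is an N-position: the player to move can win; Ada has a winning move.

Ada wins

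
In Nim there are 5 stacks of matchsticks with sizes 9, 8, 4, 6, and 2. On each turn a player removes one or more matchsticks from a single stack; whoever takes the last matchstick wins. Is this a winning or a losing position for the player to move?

In binary:
  1001  (9)
  1000  (8)
  0100  (4)
  0110  (6)
  0010  (2)
  ----
  0001  (1)
The nim-sum is 1 ≠ 0, so this is an N-position: the player to move can win.

Winning position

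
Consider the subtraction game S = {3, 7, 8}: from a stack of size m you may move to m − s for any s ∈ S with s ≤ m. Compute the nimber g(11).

0

Build the Grundy sequence with g(k) = mex{g(k−s) : s ∈ {3, 7, 8}, s ≤ k}:
k:     0  1  2  3  4  5  6  7  8  9 10 11
g(k):  0  0  0  1  1  1  0  2  2  1  3  0
So g(11) = 0.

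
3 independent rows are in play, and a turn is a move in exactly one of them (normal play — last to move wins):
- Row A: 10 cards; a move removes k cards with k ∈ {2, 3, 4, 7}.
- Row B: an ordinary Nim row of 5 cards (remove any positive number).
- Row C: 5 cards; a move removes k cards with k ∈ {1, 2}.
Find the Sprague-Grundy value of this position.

Build the Grundy sequence for row A with g(k) = mex{g(k−s) : s ∈ {2, 3, 4, 7}, s ≤ k}:
k:     0  1  2  3  4  5  6  7  8  9 10
g(k):  0  0  1  1  2  2  0  3  1  4  2
So g(10) = 2.
Row B is a plain Nim row of size 5, so its Grundy value is 5.
Grundy values for row C (subtraction set {1, 2}):
k:     0  1  2  3  4  5
g(k):  0  1  2  0  1  2
So g(5) = 2.
The value of a disjunctive sum is the nim-sum of the parts.
Combined value = 2 XOR 5 XOR 2 = 5.

5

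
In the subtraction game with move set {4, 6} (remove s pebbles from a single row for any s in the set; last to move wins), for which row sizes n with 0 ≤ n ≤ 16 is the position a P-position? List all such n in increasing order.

Grundy values for subtraction set {4, 6}:
k:     0  1  2  3  4  5  6  7  8  9 10 11 12 13 14 15 16
g(k):  0  0  0  0  1  1  1  1  2  2  0  0  0  0  1  1  1
The P-positions (g = 0) in 0..16 are 0, 1, 2, 3, 10, 11, 12, 13.

0, 1, 2, 3, 10, 11, 12, 13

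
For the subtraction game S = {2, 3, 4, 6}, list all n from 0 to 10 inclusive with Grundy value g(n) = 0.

0, 1, 8, 9

Compute g(0), g(1), … for moves {2, 3, 4, 6}:
k:     0  1  2  3  4  5  6  7  8  9 10
g(k):  0  0  1  1  2  2  3  3  0  0  1
The P-positions (g = 0) in 0..10 are 0, 1, 8, 9.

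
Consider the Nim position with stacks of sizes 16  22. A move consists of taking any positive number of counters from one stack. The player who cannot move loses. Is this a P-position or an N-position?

N-position

Nim-sum: 16 ^ 22 = 6.
The nim-sum is 6 ≠ 0, so this is an N-position: the player to move can win.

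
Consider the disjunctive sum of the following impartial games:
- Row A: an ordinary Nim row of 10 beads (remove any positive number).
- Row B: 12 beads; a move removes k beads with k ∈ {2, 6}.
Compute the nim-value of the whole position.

10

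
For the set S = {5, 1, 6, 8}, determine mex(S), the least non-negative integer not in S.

0 is not in the set, so the mex is 0.

0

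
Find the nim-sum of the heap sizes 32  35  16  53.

Nim-sum: 32 XOR 35 XOR 16 XOR 53 = 38.

38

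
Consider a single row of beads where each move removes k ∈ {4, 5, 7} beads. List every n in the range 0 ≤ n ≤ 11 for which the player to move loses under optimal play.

0, 1, 2, 3, 11

Compute g(0), g(1), … for moves {4, 5, 7}:
g(0) = mex{} = 0
g(1) = mex{} = 0
g(2) = mex{} = 0
g(3) = mex{} = 0
g(4) = mex{0} = 1
g(5) = mex{0} = 1
g(6) = mex{0} = 1
g(7) = mex{0} = 1
g(8) = mex{0,1} = 2
g(9) = mex{0,1} = 2
g(10) = mex{0,1} = 2
g(11) = mex{1} = 0
The P-positions (g = 0) in 0..11 are 0, 1, 2, 3, 11.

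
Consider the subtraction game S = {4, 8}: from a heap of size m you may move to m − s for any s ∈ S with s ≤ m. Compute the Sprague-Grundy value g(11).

2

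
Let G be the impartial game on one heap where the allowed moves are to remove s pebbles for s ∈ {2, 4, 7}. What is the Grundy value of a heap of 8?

Compute g(0), g(1), … for moves {2, 4, 7}:
g(0) = mex{} = 0
g(1) = mex{} = 0
g(2) = mex{0} = 1
g(3) = mex{0} = 1
g(4) = mex{0,1} = 2
g(5) = mex{0,1} = 2
g(6) = mex{1,2} = 0
g(7) = mex{0,1,2} = 3
g(8) = mex{0,2} = 1
So g(8) = 1.

1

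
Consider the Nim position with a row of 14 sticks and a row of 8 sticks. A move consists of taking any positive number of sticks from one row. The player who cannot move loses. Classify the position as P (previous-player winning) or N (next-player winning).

N-position

Write each in binary and XOR column by column:
  1110  (14)
  1000  (8)
  ----
  0110  (6)
The nim-sum is 6 ≠ 0, so this is an N-position: the player to move can win.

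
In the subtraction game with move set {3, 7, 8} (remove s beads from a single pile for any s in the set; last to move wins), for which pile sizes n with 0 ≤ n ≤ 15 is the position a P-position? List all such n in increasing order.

Compute g(0), g(1), … for moves {3, 7, 8}:
k:     0  1  2  3  4  5  6  7  8  9 10 11 12 13 14 15
g(k):  0  0  0  1  1  1  0  2  2  1  3  0  0  2  1  1
The P-positions (g = 0) in 0..15 are 0, 1, 2, 6, 11, 12.

0, 1, 2, 6, 11, 12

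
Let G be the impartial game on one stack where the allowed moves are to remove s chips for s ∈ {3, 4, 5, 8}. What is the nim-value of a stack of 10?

3

Compute g(0), g(1), … for moves {3, 4, 5, 8}:
k:     0  1  2  3  4  5  6  7  8  9 10
g(k):  0  0  0  1  1  1  2  2  2  3  3
So g(10) = 3.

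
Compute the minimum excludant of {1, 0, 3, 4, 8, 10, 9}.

The values 0, 1 are all present; 2 is the first non-negative integer missing from the set.

2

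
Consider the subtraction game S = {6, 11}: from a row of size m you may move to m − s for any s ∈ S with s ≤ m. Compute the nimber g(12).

2

Build the Grundy sequence with g(k) = mex{g(k−s) : s ∈ {6, 11}, s ≤ k}:
g(0) = mex{} = 0
g(1) = mex{} = 0
g(2) = mex{} = 0
g(3) = mex{} = 0
g(4) = mex{} = 0
g(5) = mex{} = 0
g(6) = mex{0} = 1
g(7) = mex{0} = 1
g(8) = mex{0} = 1
g(9) = mex{0} = 1
g(10) = mex{0} = 1
g(11) = mex{0} = 1
g(12) = mex{0,1} = 2
So g(12) = 2.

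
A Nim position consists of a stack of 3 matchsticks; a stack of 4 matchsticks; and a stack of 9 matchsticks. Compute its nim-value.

14

Nim-sum: 3 ⊕ 4 ⊕ 9 = 14.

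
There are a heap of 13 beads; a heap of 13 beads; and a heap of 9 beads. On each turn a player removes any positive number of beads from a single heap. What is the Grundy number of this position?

Bitwise XOR of the heap sizes:
  1101  (13)
  1101  (13)
  1001  (9)
  ----
  1001  (9)

9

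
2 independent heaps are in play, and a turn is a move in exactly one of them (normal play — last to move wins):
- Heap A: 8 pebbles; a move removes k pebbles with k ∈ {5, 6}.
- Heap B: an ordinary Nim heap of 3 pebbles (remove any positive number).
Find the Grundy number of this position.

Grundy values for heap A (subtraction set {5, 6}):
k:     0  1  2  3  4  5  6  7  8
g(k):  0  0  0  0  0  1  1  1  1
So g(8) = 1.
Heap B is a plain Nim heap of size 3, so its Grundy value is 3.
By the Sprague-Grundy theorem, the Grundy value of a sum of independent games is the XOR of the component values.
Combined value = 1 ⊕ 3 = 2.

2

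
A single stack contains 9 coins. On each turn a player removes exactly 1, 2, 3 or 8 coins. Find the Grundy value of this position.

Grundy values for subtraction set {1, 2, 3, 8}:
g(0) = mex{} = 0
g(1) = mex{0} = 1
g(2) = mex{0,1} = 2
g(3) = mex{0,1,2} = 3
g(4) = mex{1,2,3} = 0
g(5) = mex{0,2,3} = 1
g(6) = mex{0,1,3} = 2
g(7) = mex{0,1,2} = 3
g(8) = mex{0,1,2,3} = 4
g(9) = mex{1,2,3,4} = 0
So g(9) = 0.

0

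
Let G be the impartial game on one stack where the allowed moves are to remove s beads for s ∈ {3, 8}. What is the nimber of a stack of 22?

0

Compute g(0), g(1), … for moves {3, 8}:
k:     0  1  2  3  4  5  6  7  8  9 10 11 12 13 14 15 16 17 18 19 20 21 22
g(k):  0  0  0  1  1  1  0  0  2  1  1  0  0  0  1  1  1  0  0  2  1  1  0
So g(22) = 0.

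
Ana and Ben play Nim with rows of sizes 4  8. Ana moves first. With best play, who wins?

Ana wins

Nim-sum: 4 XOR 8 = 12.
The nim-sum is 12 ≠ 0, so this is an N-position: the player to move can win; Ana has a winning move.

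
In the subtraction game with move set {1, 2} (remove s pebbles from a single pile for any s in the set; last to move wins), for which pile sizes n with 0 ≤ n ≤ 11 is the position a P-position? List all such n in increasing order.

Grundy values for subtraction set {1, 2}:
k:     0  1  2  3  4  5  6  7  8  9 10 11
g(k):  0  1  2  0  1  2  0  1  2  0  1  2
The P-positions (g = 0) in 0..11 are 0, 3, 6, 9.

0, 3, 6, 9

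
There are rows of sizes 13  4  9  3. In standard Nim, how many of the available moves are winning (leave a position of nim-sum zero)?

1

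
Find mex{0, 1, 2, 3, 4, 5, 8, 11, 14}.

6

The values 0, 1, 2, 3, 4, 5 are all present; 6 is the first non-negative integer missing from the set.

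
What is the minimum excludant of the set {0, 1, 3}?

The values 0, 1 are all present; 2 is the first non-negative integer missing from the set.

2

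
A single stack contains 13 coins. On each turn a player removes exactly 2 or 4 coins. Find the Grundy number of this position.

0

Grundy values for subtraction set {2, 4}:
k:     0  1  2  3  4  5  6  7  8  9 10 11 12 13
g(k):  0  0  1  1  2  2  0  0  1  1  2  2  0  0
So g(13) = 0.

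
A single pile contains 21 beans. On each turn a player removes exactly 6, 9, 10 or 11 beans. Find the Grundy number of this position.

Grundy values for subtraction set {6, 9, 10, 11}:
k:     0  1  2  3  4  5  6  7  8  9 10 11 12 13 14 15 16 17 18 19 20 21
g(k):  0  0  0  0  0  0  1  1  1  1  1  1  2  2  2  2  2  0  0  0  0  0
So g(21) = 0.

0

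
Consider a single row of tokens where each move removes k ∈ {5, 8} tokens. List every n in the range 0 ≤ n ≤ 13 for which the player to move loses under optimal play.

Build the Grundy sequence with g(k) = mex{g(k−s) : s ∈ {5, 8}, s ≤ k}:
k:     0  1  2  3  4  5  6  7  8  9 10 11 12 13
g(k):  0  0  0  0  0  1  1  1  1  1  2  2  2  0
The P-positions (g = 0) in 0..13 are 0, 1, 2, 3, 4, 13.

0, 1, 2, 3, 4, 13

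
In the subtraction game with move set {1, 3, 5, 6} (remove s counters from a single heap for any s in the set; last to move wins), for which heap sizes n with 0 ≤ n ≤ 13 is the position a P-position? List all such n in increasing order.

0, 2, 4, 11, 13

Compute g(0), g(1), … for moves {1, 3, 5, 6}:
g(0) = mex{} = 0
g(1) = mex{0} = 1
g(2) = mex{1} = 0
g(3) = mex{0} = 1
g(4) = mex{1} = 0
g(5) = mex{0} = 1
g(6) = mex{0,1} = 2
g(7) = mex{0,1,2} = 3
g(8) = mex{0,1,3} = 2
g(9) = mex{0,1,2} = 3
g(10) = mex{0,1,3} = 2
g(11) = mex{1,2} = 0
g(12) = mex{0,2,3} = 1
g(13) = mex{1,2,3} = 0
The P-positions (g = 0) in 0..13 are 0, 2, 4, 11, 13.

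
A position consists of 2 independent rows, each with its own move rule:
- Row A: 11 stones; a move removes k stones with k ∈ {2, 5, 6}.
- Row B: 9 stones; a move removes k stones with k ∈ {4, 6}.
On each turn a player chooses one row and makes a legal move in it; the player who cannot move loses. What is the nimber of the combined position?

2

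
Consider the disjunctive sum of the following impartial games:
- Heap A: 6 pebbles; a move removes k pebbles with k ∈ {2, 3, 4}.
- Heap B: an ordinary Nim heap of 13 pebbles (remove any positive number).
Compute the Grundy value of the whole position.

13

Build the Grundy sequence for heap A with g(k) = mex{g(k−s) : s ∈ {2, 3, 4}, s ≤ k}:
g(0) = mex{} = 0
g(1) = mex{} = 0
g(2) = mex{0} = 1
g(3) = mex{0} = 1
g(4) = mex{0,1} = 2
g(5) = mex{0,1} = 2
g(6) = mex{1,2} = 0
So g(6) = 0.
Heap B is a plain Nim heap of size 13, so its Grundy value is 13.
The value of a disjunctive sum is the nim-sum of the parts.
Combined value = 0 XOR 13 = 13.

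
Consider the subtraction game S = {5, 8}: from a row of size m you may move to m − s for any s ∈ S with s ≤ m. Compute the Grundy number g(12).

2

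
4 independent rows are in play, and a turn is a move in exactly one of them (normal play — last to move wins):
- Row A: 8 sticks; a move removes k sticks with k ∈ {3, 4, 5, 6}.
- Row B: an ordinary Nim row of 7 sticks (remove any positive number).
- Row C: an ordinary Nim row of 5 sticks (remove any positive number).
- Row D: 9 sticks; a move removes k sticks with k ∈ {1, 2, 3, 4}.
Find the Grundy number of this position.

Build the Grundy sequence for row A with g(k) = mex{g(k−s) : s ∈ {3, 4, 5, 6}, s ≤ k}:
g(0) = mex{} = 0
g(1) = mex{} = 0
g(2) = mex{} = 0
g(3) = mex{0} = 1
g(4) = mex{0} = 1
g(5) = mex{0} = 1
g(6) = mex{0,1} = 2
g(7) = mex{0,1} = 2
g(8) = mex{0,1} = 2
So g(8) = 2.
Row B is a plain Nim row of size 7, so its Grundy value is 7.
Row C is a plain Nim row of size 5, so its Grundy value is 5.
For row D, compute g(0), g(1), … with moves {1, 2, 3, 4}:
k:     0  1  2  3  4  5  6  7  8  9
g(k):  0  1  2  3  4  0  1  2  3  4
So g(9) = 4.
The value of a disjunctive sum is the nim-sum of the parts.
Combined value = 2 ⊕ 7 ⊕ 5 ⊕ 4 = 4.

4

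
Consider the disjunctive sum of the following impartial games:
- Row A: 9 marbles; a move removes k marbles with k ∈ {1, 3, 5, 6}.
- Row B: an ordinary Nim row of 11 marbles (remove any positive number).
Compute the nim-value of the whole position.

Grundy values for row A (subtraction set {1, 3, 5, 6}):
k:     0  1  2  3  4  5  6  7  8  9
g(k):  0  1  0  1  0  1  2  3  2  3
So g(9) = 3.
Row B is a plain Nim row of size 11, so its Grundy value is 11.
The value of a disjunctive sum is the nim-sum of the parts.
Combined value = 3 ⊕ 11 = 8.

8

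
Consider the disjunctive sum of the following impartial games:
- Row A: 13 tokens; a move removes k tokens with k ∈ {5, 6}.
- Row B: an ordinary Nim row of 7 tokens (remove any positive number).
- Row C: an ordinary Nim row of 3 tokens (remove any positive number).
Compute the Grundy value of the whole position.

For row A, compute g(0), g(1), … with moves {5, 6}:
k:     0  1  2  3  4  5  6  7  8  9 10 11 12 13
g(k):  0  0  0  0  0  1  1  1  1  1  2  0  0  0
So g(13) = 0.
Row B is a plain Nim row of size 7, so its Grundy value is 7.
Row C is a plain Nim row of size 3, so its Grundy value is 3.
The value of a disjunctive sum is the nim-sum of the parts.
Combined value = 0 ⊕ 7 ⊕ 3 = 4.

4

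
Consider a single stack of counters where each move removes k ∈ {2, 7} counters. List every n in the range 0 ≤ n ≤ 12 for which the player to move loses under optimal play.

0, 1, 4, 5, 9, 10

Compute g(0), g(1), … for moves {2, 7}:
g(0) = mex{} = 0
g(1) = mex{} = 0
g(2) = mex{0} = 1
g(3) = mex{0} = 1
g(4) = mex{1} = 0
g(5) = mex{1} = 0
g(6) = mex{0} = 1
g(7) = mex{0} = 1
g(8) = mex{0,1} = 2
g(9) = mex{1} = 0
g(10) = mex{1,2} = 0
g(11) = mex{0} = 1
g(12) = mex{0} = 1
The P-positions (g = 0) in 0..12 are 0, 1, 4, 5, 9, 10.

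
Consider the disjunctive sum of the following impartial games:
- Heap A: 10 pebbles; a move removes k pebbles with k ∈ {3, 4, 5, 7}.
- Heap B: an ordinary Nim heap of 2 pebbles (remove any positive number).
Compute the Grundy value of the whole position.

2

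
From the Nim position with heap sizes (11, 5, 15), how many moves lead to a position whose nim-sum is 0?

3

Nim-sum: 11 ⊕ 5 ⊕ 15 = 1.
The overall nim-sum is X = 1. A heap of size p has a winning move iff p XOR X < p (reduce it to p XOR X).
  11: 11 XOR 1 = 10 < 11 — winning move (to 10).
  5: 5 XOR 1 = 4 < 5 — winning move (to 4).
  15: 15 XOR 1 = 14 < 15 — winning move (to 14).
That gives 3 winning moves.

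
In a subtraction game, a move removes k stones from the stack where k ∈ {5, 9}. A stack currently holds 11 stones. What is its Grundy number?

Grundy values for subtraction set {5, 9}:
g(0) = mex{} = 0
g(1) = mex{} = 0
g(2) = mex{} = 0
g(3) = mex{} = 0
g(4) = mex{} = 0
g(5) = mex{0} = 1
g(6) = mex{0} = 1
g(7) = mex{0} = 1
g(8) = mex{0} = 1
g(9) = mex{0} = 1
g(10) = mex{0,1} = 2
g(11) = mex{0,1} = 2
So g(11) = 2.

2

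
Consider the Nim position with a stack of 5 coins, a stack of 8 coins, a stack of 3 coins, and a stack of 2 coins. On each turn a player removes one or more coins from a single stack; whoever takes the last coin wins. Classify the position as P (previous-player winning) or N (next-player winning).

N-position

Nim-sum: 5 XOR 8 XOR 3 XOR 2 = 12.
The nim-sum is 12 ≠ 0, so this is an N-position: the player to move can win.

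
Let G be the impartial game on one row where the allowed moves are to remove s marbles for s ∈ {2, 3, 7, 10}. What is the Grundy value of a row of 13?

Build the Grundy sequence with g(k) = mex{g(k−s) : s ∈ {2, 3, 7, 10}, s ≤ k}:
g(0) = mex{} = 0
g(1) = mex{} = 0
g(2) = mex{0} = 1
g(3) = mex{0} = 1
g(4) = mex{0,1} = 2
g(5) = mex{1} = 0
g(6) = mex{1,2} = 0
g(7) = mex{0,2} = 1
g(8) = mex{0} = 1
g(9) = mex{0,1} = 2
g(10) = mex{0,1} = 2
g(11) = mex{0,1,2} = 3
g(12) = mex{0,1,2} = 3
g(13) = mex{0,1,2,3} = 4
So g(13) = 4.

4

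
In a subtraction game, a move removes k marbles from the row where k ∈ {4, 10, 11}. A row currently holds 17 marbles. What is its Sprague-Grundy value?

Grundy values for subtraction set {4, 10, 11}:
k:     0  1  2  3  4  5  6  7  8  9 10 11 12 13 14 15 16 17
g(k):  0  0  0  0  1  1  1  1  0  0  2  2  1  1  3  0  0  0
So g(17) = 0.

0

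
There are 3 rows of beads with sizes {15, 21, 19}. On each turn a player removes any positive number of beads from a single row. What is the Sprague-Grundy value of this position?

In binary:
  01111  (15)
  10101  (21)
  10011  (19)
  -----
  01001  (9)

9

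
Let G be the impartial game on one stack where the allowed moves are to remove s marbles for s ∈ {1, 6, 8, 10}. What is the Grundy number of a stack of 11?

0

Compute g(0), g(1), … for moves {1, 6, 8, 10}:
k:     0  1  2  3  4  5  6  7  8  9 10 11
g(k):  0  1  0  1  0  1  2  0  1  0  1  0
So g(11) = 0.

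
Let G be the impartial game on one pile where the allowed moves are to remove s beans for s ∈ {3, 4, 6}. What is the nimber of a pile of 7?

2

Build the Grundy sequence with g(k) = mex{g(k−s) : s ∈ {3, 4, 6}, s ≤ k}:
g(0) = mex{} = 0
g(1) = mex{} = 0
g(2) = mex{} = 0
g(3) = mex{0} = 1
g(4) = mex{0} = 1
g(5) = mex{0} = 1
g(6) = mex{0,1} = 2
g(7) = mex{0,1} = 2
So g(7) = 2.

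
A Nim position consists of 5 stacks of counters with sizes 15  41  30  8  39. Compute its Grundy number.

Bitwise XOR of the heap sizes:
  001111  (15)
  101001  (41)
  011110  (30)
  001000  (8)
  100111  (39)
  ------
  010111  (23)

23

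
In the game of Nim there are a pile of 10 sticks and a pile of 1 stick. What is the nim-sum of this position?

11

Bitwise XOR of the heap sizes:
  1010  (10)
  0001  (1)
  ----
  1011  (11)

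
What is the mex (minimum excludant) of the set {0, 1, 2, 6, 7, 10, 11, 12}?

3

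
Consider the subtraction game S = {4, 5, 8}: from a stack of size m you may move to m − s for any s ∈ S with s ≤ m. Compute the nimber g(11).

2

Build the Grundy sequence with g(k) = mex{g(k−s) : s ∈ {4, 5, 8}, s ≤ k}:
k:     0  1  2  3  4  5  6  7  8  9 10 11
g(k):  0  0  0  0  1  1  1  1  2  2  2  2
So g(11) = 2.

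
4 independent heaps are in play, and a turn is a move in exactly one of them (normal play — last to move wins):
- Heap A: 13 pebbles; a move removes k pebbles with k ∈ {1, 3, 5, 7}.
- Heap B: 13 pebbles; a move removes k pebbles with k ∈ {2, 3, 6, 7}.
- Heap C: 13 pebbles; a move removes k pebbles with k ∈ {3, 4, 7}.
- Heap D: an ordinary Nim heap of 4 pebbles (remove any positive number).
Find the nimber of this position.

6

Grundy values for heap A (subtraction set {1, 3, 5, 7}):
g(0) = mex{} = 0
g(1) = mex{0} = 1
g(2) = mex{1} = 0
g(3) = mex{0} = 1
g(4) = mex{1} = 0
g(5) = mex{0} = 1
g(6) = mex{1} = 0
g(7) = mex{0} = 1
g(8) = mex{1} = 0
g(9) = mex{0} = 1
g(10) = mex{1} = 0
g(11) = mex{0} = 1
g(12) = mex{1} = 0
g(13) = mex{0} = 1
So g(13) = 1.
Build the Grundy sequence for heap B with g(k) = mex{g(k−s) : s ∈ {2, 3, 6, 7}, s ≤ k}:
k:     0  1  2  3  4  5  6  7  8  9 10 11 12 13
g(k):  0  0  1  1  2  0  3  1  2  0  0  1  1  2
So g(13) = 2.
Grundy values for heap C (subtraction set {3, 4, 7}):
k:     0  1  2  3  4  5  6  7  8  9 10 11 12 13
g(k):  0  0  0  1  1  1  2  2  2  3  0  0  0  1
So g(13) = 1.
Heap D is a plain Nim heap of size 4, so its Grundy value is 4.
The value of a disjunctive sum is the nim-sum of the parts.
Combined value = 1 XOR 2 XOR 1 XOR 4 = 6.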